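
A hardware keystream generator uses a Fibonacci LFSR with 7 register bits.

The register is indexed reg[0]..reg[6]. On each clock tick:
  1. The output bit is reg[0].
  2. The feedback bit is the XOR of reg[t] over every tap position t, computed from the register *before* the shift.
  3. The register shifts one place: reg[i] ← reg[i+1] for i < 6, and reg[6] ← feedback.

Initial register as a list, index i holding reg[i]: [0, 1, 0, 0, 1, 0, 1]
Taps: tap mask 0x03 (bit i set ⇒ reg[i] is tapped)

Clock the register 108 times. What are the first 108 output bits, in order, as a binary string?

010010111011100110010101011111110000001000001100001010001111001000101100111010100111110100001110001001001101

k : reg_k → out_k, fb_k
0: 0100101 → 0, fb=1
1: 1001011 → 1, fb=1
2: 0010111 → 0, fb=0
3: 0101110 → 0, fb=1
4: 1011101 → 1, fb=1
5: 0111011 → 0, fb=1
6: 1110111 → 1, fb=0
7: 1101110 → 1, fb=0
8: 1011100 → 1, fb=1
9: 0111001 → 0, fb=1
10: 1110011 → 1, fb=0
11: 1100110 → 1, fb=0
12: 1001100 → 1, fb=1
13: 0011001 → 0, fb=0
14: 0110010 → 0, fb=1
15: 1100101 → 1, fb=0
16: 1001010 → 1, fb=1
17: 0010101 → 0, fb=0
18: 0101010 → 0, fb=1
19: 1010101 → 1, fb=1
20: 0101011 → 0, fb=1
21: 1010111 → 1, fb=1
22: 0101111 → 0, fb=1
23: 1011111 → 1, fb=1
24: 0111111 → 0, fb=1
25: 1111111 → 1, fb=0
26: 1111110 → 1, fb=0
27: 1111100 → 1, fb=0
28: 1111000 → 1, fb=0
29: 1110000 → 1, fb=0
30: 1100000 → 1, fb=0
31: 1000000 → 1, fb=1
32: 0000001 → 0, fb=0
33: 0000010 → 0, fb=0
34: 0000100 → 0, fb=0
35: 0001000 → 0, fb=0
36: 0010000 → 0, fb=0
37: 0100000 → 0, fb=1
38: 1000001 → 1, fb=1
39: 0000011 → 0, fb=0
40: 0000110 → 0, fb=0
41: 0001100 → 0, fb=0
42: 0011000 → 0, fb=0
43: 0110000 → 0, fb=1
44: 1100001 → 1, fb=0
45: 1000010 → 1, fb=1
46: 0000101 → 0, fb=0
47: 0001010 → 0, fb=0
48: 0010100 → 0, fb=0
49: 0101000 → 0, fb=1
50: 1010001 → 1, fb=1
51: 0100011 → 0, fb=1
52: 1000111 → 1, fb=1
53: 0001111 → 0, fb=0
54: 0011110 → 0, fb=0
55: 0111100 → 0, fb=1
56: 1111001 → 1, fb=0
57: 1110010 → 1, fb=0
58: 1100100 → 1, fb=0
59: 1001000 → 1, fb=1
60: 0010001 → 0, fb=0
61: 0100010 → 0, fb=1
62: 1000101 → 1, fb=1
63: 0001011 → 0, fb=0
64: 0010110 → 0, fb=0
65: 0101100 → 0, fb=1
66: 1011001 → 1, fb=1
67: 0110011 → 0, fb=1
68: 1100111 → 1, fb=0
69: 1001110 → 1, fb=1
70: 0011101 → 0, fb=0
71: 0111010 → 0, fb=1
72: 1110101 → 1, fb=0
73: 1101010 → 1, fb=0
74: 1010100 → 1, fb=1
75: 0101001 → 0, fb=1
76: 1010011 → 1, fb=1
77: 0100111 → 0, fb=1
78: 1001111 → 1, fb=1
79: 0011111 → 0, fb=0
80: 0111110 → 0, fb=1
81: 1111101 → 1, fb=0
82: 1111010 → 1, fb=0
83: 1110100 → 1, fb=0
84: 1101000 → 1, fb=0
85: 1010000 → 1, fb=1
86: 0100001 → 0, fb=1
87: 1000011 → 1, fb=1
88: 0000111 → 0, fb=0
89: 0001110 → 0, fb=0
90: 0011100 → 0, fb=0
91: 0111000 → 0, fb=1
92: 1110001 → 1, fb=0
93: 1100010 → 1, fb=0
94: 1000100 → 1, fb=1
95: 0001001 → 0, fb=0
96: 0010010 → 0, fb=0
97: 0100100 → 0, fb=1
98: 1001001 → 1, fb=1
99: 0010011 → 0, fb=0
100: 0100110 → 0, fb=1
101: 1001101 → 1, fb=1
102: 0011011 → 0, fb=0
103: 0110110 → 0, fb=1
104: 1101101 → 1, fb=0
105: 1011010 → 1, fb=1
106: 0110101 → 0, fb=1
107: 1101011 → 1, fb=0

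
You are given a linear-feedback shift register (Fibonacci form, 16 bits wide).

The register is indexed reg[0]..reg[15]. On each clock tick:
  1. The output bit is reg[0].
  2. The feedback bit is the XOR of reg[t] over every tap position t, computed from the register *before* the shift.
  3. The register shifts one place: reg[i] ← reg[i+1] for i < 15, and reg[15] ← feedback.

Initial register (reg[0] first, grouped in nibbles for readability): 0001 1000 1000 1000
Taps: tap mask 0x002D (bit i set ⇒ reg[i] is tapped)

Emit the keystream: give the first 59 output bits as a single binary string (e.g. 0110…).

tick  register→output (feedback)
  0  0001100010001000→0 (1)
  1  0011000100010001→0 (0)
  2  0110001000100010→0 (1)
  3  1100010001000101→1 (0)
  4  1000100010001010→1 (1)
  5  0001000100010101→0 (1)
  6  0010001000101011→0 (1)
  7  0100010001010111→0 (1)
  8  1000100010101111→1 (1)
  9  0001000101011111→0 (1)
 10  0010001010111111→0 (1)
 11  0100010101111111→0 (1)
 12  1000101011111111→1 (1)
 13  0001010111111111→0 (0)
 14  0010101111111110→0 (1)
 15  0101011111111101→0 (0)
 16  1010111111111010→1 (1)
 17  0101111111110101→0 (0)
 18  1011111111101010→1 (0)
 19  0111111111010100→0 (1)
 20  1111111110101001→1 (0)
 21  1111111101010010→1 (0)
 22  1111111010100100→1 (0)
 23  1111110101001000→1 (0)
 24  1111101010010000→1 (1)
 25  1111010100100001→1 (0)
 26  1110101001000010→1 (0)
 27  1101010010000100→1 (1)
 28  1010100100001001→1 (0)
 29  0101001000010010→0 (1)
 30  1010010000100101→1 (1)
 31  0100100001001011→0 (0)
 32  1001000010010110→1 (0)
 33  0010000100101100→0 (1)
 34  0100001001011001→0 (0)
 35  1000010010110010→1 (0)
 36  0000100101100100→0 (0)
 37  0001001011001000→0 (1)
 38  0010010110010001→0 (0)
 39  0100101100100010→0 (0)
 40  1001011001000100→1 (1)
 41  0010110010001001→0 (0)
 42  0101100100010010→0 (1)
 43  1011001000100101→1 (1)
 44  0110010001001011→0 (0)
 45  1100100010010110→1 (1)
 46  1001000100101101→1 (0)
 47  0010001001011010→0 (1)
 48  0100010010110101→0 (1)
 49  1000100101101011→1 (1)
 50  0001001011010111→0 (1)
 51  0010010110101111→0 (0)
 52  0100101101011110→0 (0)
 53  1001011010111100→1 (1)
 54  0010110101111001→0 (0)
 55  0101101011110010→0 (1)
 56  1011010111100101→1 (0)
 57  0110101111001010→0 (1)
 58  1101011110010101→1 (1)

00011000100010001010111111111010100100001001011001000100101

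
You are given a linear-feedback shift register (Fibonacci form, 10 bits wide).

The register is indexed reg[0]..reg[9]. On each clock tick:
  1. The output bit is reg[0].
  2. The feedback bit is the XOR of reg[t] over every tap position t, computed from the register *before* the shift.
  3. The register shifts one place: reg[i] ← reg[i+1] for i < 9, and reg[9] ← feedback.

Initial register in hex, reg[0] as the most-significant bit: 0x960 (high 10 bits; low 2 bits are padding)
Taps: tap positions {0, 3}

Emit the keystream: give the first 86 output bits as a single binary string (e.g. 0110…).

step | reg (before) | out | fb
   0 | 1001011000 | 1 | 0
   1 | 0010110000 | 0 | 0
   2 | 0101100000 | 0 | 1
   3 | 1011000001 | 1 | 0
   4 | 0110000010 | 0 | 0
   5 | 1100000100 | 1 | 1
   6 | 1000001001 | 1 | 1
   7 | 0000010011 | 0 | 0
   8 | 0000100110 | 0 | 0
   9 | 0001001100 | 0 | 1
  10 | 0010011001 | 0 | 0
  11 | 0100110010 | 0 | 0
  12 | 1001100100 | 1 | 0
  13 | 0011001000 | 0 | 1
  14 | 0110010001 | 0 | 0
  15 | 1100100010 | 1 | 1
  16 | 1001000101 | 1 | 0
  17 | 0010001010 | 0 | 0
  18 | 0100010100 | 0 | 0
  19 | 1000101000 | 1 | 1
  20 | 0001010001 | 0 | 1
  21 | 0010100011 | 0 | 0
  22 | 0101000110 | 0 | 1
  23 | 1010001101 | 1 | 1
  24 | 0100011011 | 0 | 0
  25 | 1000110110 | 1 | 1
  26 | 0001101101 | 0 | 1
  27 | 0011011011 | 0 | 1
  28 | 0110110111 | 0 | 0
  29 | 1101101110 | 1 | 0
  30 | 1011011100 | 1 | 0
  31 | 0110111000 | 0 | 0
  32 | 1101110000 | 1 | 0
  33 | 1011100000 | 1 | 0
  34 | 0111000000 | 0 | 1
  35 | 1110000001 | 1 | 1
  36 | 1100000011 | 1 | 1
  37 | 1000000111 | 1 | 1
  38 | 0000001111 | 0 | 0
  39 | 0000011110 | 0 | 0
  40 | 0000111100 | 0 | 0
  41 | 0001111000 | 0 | 1
  42 | 0011110001 | 0 | 1
  43 | 0111100011 | 0 | 1
  44 | 1111000111 | 1 | 0
  45 | 1110001110 | 1 | 1
  46 | 1100011101 | 1 | 1
  47 | 1000111011 | 1 | 1
  48 | 0001110111 | 0 | 1
  49 | 0011101111 | 0 | 1
  50 | 0111011111 | 0 | 1
  51 | 1110111111 | 1 | 1
  52 | 1101111111 | 1 | 0
  53 | 1011111110 | 1 | 0
  54 | 0111111100 | 0 | 1
  55 | 1111111001 | 1 | 0
  56 | 1111110010 | 1 | 0
  57 | 1111100100 | 1 | 0
  58 | 1111001000 | 1 | 0
  59 | 1110010000 | 1 | 1
  60 | 1100100001 | 1 | 1
  61 | 1001000011 | 1 | 0
  62 | 0010000110 | 0 | 0
  63 | 0100001100 | 0 | 0
  64 | 1000011000 | 1 | 1
  65 | 0000110001 | 0 | 0
  66 | 0001100010 | 0 | 1
  67 | 0011000101 | 0 | 1
  68 | 0110001011 | 0 | 0
  69 | 1100010110 | 1 | 1
  70 | 1000101101 | 1 | 1
  71 | 0001011011 | 0 | 1
  72 | 0010110111 | 0 | 0
  73 | 0101101110 | 0 | 1
  74 | 1011011101 | 1 | 0
  75 | 0110111010 | 0 | 0
  76 | 1101110100 | 1 | 0
  77 | 1011101000 | 1 | 0
  78 | 0111010000 | 0 | 1
  79 | 1110100001 | 1 | 1
  80 | 1101000011 | 1 | 0
  81 | 1010000110 | 1 | 1
  82 | 0100001101 | 0 | 0
  83 | 1000011010 | 1 | 1
  84 | 0000110101 | 0 | 0
  85 | 0001101010 | 0 | 1

10010110000010011001000101000110110111000000111100011101111111001000011000101101110100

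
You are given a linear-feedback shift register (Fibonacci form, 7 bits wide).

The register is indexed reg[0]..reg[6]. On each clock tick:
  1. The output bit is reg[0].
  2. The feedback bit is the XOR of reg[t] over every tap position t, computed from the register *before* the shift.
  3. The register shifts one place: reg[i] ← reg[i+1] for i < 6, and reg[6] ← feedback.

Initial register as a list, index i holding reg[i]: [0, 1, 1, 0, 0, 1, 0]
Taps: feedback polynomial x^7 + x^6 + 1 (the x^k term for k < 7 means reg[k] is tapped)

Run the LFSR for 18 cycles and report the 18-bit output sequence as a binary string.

step | reg (before) | out | fb
   0 | 0110010 | 0 | 0
   1 | 1100100 | 1 | 1
   2 | 1001001 | 1 | 0
   3 | 0010010 | 0 | 0
   4 | 0100100 | 0 | 0
   5 | 1001000 | 1 | 1
   6 | 0010001 | 0 | 1
   7 | 0100011 | 0 | 1
   8 | 1000111 | 1 | 0
   9 | 0001110 | 0 | 0
  10 | 0011100 | 0 | 0
  11 | 0111000 | 0 | 0
  12 | 1110000 | 1 | 1
  13 | 1100001 | 1 | 0
  14 | 1000010 | 1 | 1
  15 | 0000101 | 0 | 1
  16 | 0001011 | 0 | 1
  17 | 0010111 | 0 | 1

011001001000111000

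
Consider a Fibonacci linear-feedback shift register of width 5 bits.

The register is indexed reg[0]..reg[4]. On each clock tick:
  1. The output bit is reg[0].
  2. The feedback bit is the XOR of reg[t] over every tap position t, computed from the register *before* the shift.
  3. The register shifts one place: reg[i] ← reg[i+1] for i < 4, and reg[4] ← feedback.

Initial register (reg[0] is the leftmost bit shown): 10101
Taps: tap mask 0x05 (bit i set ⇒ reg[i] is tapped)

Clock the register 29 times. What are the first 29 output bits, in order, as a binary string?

10101000010010110011111000110

step | reg (before) | out | fb
   0 | 10101 | 1 | 0
   1 | 01010 | 0 | 0
   2 | 10100 | 1 | 0
   3 | 01000 | 0 | 0
   4 | 10000 | 1 | 1
   5 | 00001 | 0 | 0
   6 | 00010 | 0 | 0
   7 | 00100 | 0 | 1
   8 | 01001 | 0 | 0
   9 | 10010 | 1 | 1
  10 | 00101 | 0 | 1
  11 | 01011 | 0 | 0
  12 | 10110 | 1 | 0
  13 | 01100 | 0 | 1
  14 | 11001 | 1 | 1
  15 | 10011 | 1 | 1
  16 | 00111 | 0 | 1
  17 | 01111 | 0 | 1
  18 | 11111 | 1 | 0
  19 | 11110 | 1 | 0
  20 | 11100 | 1 | 0
  21 | 11000 | 1 | 1
  22 | 10001 | 1 | 1
  23 | 00011 | 0 | 0
  24 | 00110 | 0 | 1
  25 | 01101 | 0 | 1
  26 | 11011 | 1 | 1
  27 | 10111 | 1 | 0
  28 | 01110 | 0 | 1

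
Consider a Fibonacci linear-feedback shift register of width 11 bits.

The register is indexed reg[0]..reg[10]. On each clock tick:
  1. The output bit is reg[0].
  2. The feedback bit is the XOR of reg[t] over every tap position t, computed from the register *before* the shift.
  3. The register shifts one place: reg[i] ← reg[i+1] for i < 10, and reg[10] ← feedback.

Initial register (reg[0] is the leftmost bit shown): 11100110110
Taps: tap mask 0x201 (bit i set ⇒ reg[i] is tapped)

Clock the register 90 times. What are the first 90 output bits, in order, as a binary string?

tick  register→output (feedback)
  0  11100110110→1 (0)
  1  11001101100→1 (1)
  2  10011011001→1 (1)
  3  00110110011→0 (1)
  4  01101100111→0 (1)
  5  11011001111→1 (0)
  6  10110011110→1 (0)
  7  01100111100→0 (0)
  8  11001111000→1 (1)
  9  10011110001→1 (1)
 10  00111100011→0 (1)
 11  01111000111→0 (1)
 12  11110001111→1 (0)
 13  11100011110→1 (0)
 14  11000111100→1 (1)
 15  10001111001→1 (1)
 16  00011110011→0 (1)
 17  00111100111→0 (1)
 18  01111001111→0 (1)
 19  11110011111→1 (0)
 20  11100111110→1 (0)
 21  11001111100→1 (1)
 22  10011111001→1 (1)
 23  00111110011→0 (1)
 24  01111100111→0 (1)
 25  11111001111→1 (0)
 26  11110011110→1 (0)
 27  11100111100→1 (1)
 28  11001111001→1 (1)
 29  10011110011→1 (0)
 30  00111100110→0 (1)
 31  01111001101→0 (0)
 32  11110011010→1 (0)
 33  11100110100→1 (1)
 34  11001101001→1 (1)
 35  10011010011→1 (0)
 36  00110100110→0 (1)
 37  01101001101→0 (0)
 38  11010011010→1 (0)
 39  10100110100→1 (1)
 40  01001101001→0 (0)
 41  10011010010→1 (0)
 42  00110100100→0 (0)
 43  01101001000→0 (0)
 44  11010010000→1 (1)
 45  10100100001→1 (1)
 46  01001000011→0 (1)
 47  10010000111→1 (0)
 48  00100001110→0 (1)
 49  01000011101→0 (0)
 50  10000111010→1 (0)
 51  00001110100→0 (0)
 52  00011101000→0 (0)
 53  00111010000→0 (0)
 54  01110100000→0 (0)
 55  11101000000→1 (1)
 56  11010000001→1 (1)
 57  10100000011→1 (0)
 58  01000000110→0 (1)
 59  10000001101→1 (1)
 60  00000011011→0 (1)
 61  00000110111→0 (1)
 62  00001101111→0 (1)
 63  00011011111→0 (1)
 64  00110111111→0 (1)
 65  01101111111→0 (1)
 66  11011111111→1 (0)
 67  10111111110→1 (0)
 68  01111111100→0 (0)
 69  11111111000→1 (1)
 70  11111110001→1 (1)
 71  11111100011→1 (0)
 72  11111000110→1 (0)
 73  11110001100→1 (1)
 74  11100011001→1 (1)
 75  11000110011→1 (0)
 76  10001100110→1 (0)
 77  00011001100→0 (0)
 78  00110011000→0 (0)
 79  01100110000→0 (0)
 80  11001100000→1 (1)
 81  10011000001→1 (1)
 82  00110000011→0 (1)
 83  01100000111→0 (1)
 84  11000001111→1 (0)
 85  10000011110→1 (0)
 86  00000111100→0 (0)
 87  00001111000→0 (0)
 88  00011110000→0 (0)
 89  00111100000→0 (0)

111001101100111100011110011111001111001101001101001000011101000000110111111110001100110000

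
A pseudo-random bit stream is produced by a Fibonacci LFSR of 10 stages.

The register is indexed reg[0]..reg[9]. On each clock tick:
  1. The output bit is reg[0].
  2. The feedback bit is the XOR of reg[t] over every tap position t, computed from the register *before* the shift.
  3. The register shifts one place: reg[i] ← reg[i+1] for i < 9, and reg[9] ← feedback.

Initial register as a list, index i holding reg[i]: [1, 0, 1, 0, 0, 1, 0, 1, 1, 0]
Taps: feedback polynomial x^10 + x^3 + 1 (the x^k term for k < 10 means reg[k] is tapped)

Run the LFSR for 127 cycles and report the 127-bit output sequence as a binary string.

k : reg_k → out_k, fb_k
0: 1010010110 → 1, fb=1
1: 0100101101 → 0, fb=0
2: 1001011010 → 1, fb=0
3: 0010110100 → 0, fb=0
4: 0101101000 → 0, fb=1
5: 1011010001 → 1, fb=0
6: 0110100010 → 0, fb=0
7: 1101000100 → 1, fb=0
8: 1010001000 → 1, fb=1
9: 0100010001 → 0, fb=0
10: 1000100010 → 1, fb=1
11: 0001000101 → 0, fb=1
12: 0010001011 → 0, fb=0
13: 0100010110 → 0, fb=0
14: 1000101100 → 1, fb=1
15: 0001011001 → 0, fb=1
16: 0010110011 → 0, fb=0
17: 0101100110 → 0, fb=1
18: 1011001101 → 1, fb=0
19: 0110011010 → 0, fb=0
20: 1100110100 → 1, fb=1
21: 1001101001 → 1, fb=0
22: 0011010010 → 0, fb=1
23: 0110100101 → 0, fb=0
24: 1101001010 → 1, fb=0
25: 1010010100 → 1, fb=1
26: 0100101001 → 0, fb=0
27: 1001010010 → 1, fb=0
28: 0010100100 → 0, fb=0
29: 0101001000 → 0, fb=1
30: 1010010001 → 1, fb=1
31: 0100100011 → 0, fb=0
32: 1001000110 → 1, fb=0
33: 0010001100 → 0, fb=0
34: 0100011000 → 0, fb=0
35: 1000110000 → 1, fb=1
36: 0001100001 → 0, fb=1
37: 0011000011 → 0, fb=1
38: 0110000111 → 0, fb=0
39: 1100001110 → 1, fb=1
40: 1000011101 → 1, fb=1
41: 0000111011 → 0, fb=0
42: 0001110110 → 0, fb=1
43: 0011101101 → 0, fb=1
44: 0111011011 → 0, fb=1
45: 1110110111 → 1, fb=1
46: 1101101111 → 1, fb=0
47: 1011011110 → 1, fb=0
48: 0110111100 → 0, fb=0
49: 1101111000 → 1, fb=0
50: 1011110000 → 1, fb=0
51: 0111100000 → 0, fb=1
52: 1111000001 → 1, fb=0
53: 1110000010 → 1, fb=1
54: 1100000101 → 1, fb=1
55: 1000001011 → 1, fb=1
56: 0000010111 → 0, fb=0
57: 0000101110 → 0, fb=0
58: 0001011100 → 0, fb=1
59: 0010111001 → 0, fb=0
60: 0101110010 → 0, fb=1
61: 1011100101 → 1, fb=0
62: 0111001010 → 0, fb=1
63: 1110010101 → 1, fb=1
64: 1100101011 → 1, fb=1
65: 1001010111 → 1, fb=0
66: 0010101110 → 0, fb=0
67: 0101011100 → 0, fb=1
68: 1010111001 → 1, fb=1
69: 0101110011 → 0, fb=1
70: 1011100111 → 1, fb=0
71: 0111001110 → 0, fb=1
72: 1110011101 → 1, fb=1
73: 1100111011 → 1, fb=1
74: 1001110111 → 1, fb=0
75: 0011101110 → 0, fb=1
76: 0111011101 → 0, fb=1
77: 1110111011 → 1, fb=1
78: 1101110111 → 1, fb=0
79: 1011101110 → 1, fb=0
80: 0111011100 → 0, fb=1
81: 1110111001 → 1, fb=1
82: 1101110011 → 1, fb=0
83: 1011100110 → 1, fb=0
84: 0111001100 → 0, fb=1
85: 1110011001 → 1, fb=1
86: 1100110011 → 1, fb=1
87: 1001100111 → 1, fb=0
88: 0011001110 → 0, fb=1
89: 0110011101 → 0, fb=0
90: 1100111010 → 1, fb=1
91: 1001110101 → 1, fb=0
92: 0011101010 → 0, fb=1
93: 0111010101 → 0, fb=1
94: 1110101011 → 1, fb=1
95: 1101010111 → 1, fb=0
96: 1010101110 → 1, fb=1
97: 0101011101 → 0, fb=1
98: 1010111011 → 1, fb=1
99: 0101110111 → 0, fb=1
100: 1011101111 → 1, fb=0
101: 0111011110 → 0, fb=1
102: 1110111101 → 1, fb=1
103: 1101111011 → 1, fb=0
104: 1011110110 → 1, fb=0
105: 0111101100 → 0, fb=1
106: 1111011001 → 1, fb=0
107: 1110110010 → 1, fb=1
108: 1101100101 → 1, fb=0
109: 1011001010 → 1, fb=0
110: 0110010100 → 0, fb=0
111: 1100101000 → 1, fb=1
112: 1001010001 → 1, fb=0
113: 0010100010 → 0, fb=0
114: 0101000100 → 0, fb=1
115: 1010001001 → 1, fb=1
116: 0100010011 → 0, fb=0
117: 1000100110 → 1, fb=1
118: 0001001101 → 0, fb=1
119: 0010011011 → 0, fb=0
120: 0100110110 → 0, fb=0
121: 1001101100 → 1, fb=0
122: 0011011000 → 0, fb=1
123: 0110110001 → 0, fb=0
124: 1101100010 → 1, fb=0
125: 1011000100 → 1, fb=0
126: 0110001000 → 0, fb=0

1010010110100010001011001101001010010001100001110110111100000101110010101110011101110111001100111010101110111101100101000100110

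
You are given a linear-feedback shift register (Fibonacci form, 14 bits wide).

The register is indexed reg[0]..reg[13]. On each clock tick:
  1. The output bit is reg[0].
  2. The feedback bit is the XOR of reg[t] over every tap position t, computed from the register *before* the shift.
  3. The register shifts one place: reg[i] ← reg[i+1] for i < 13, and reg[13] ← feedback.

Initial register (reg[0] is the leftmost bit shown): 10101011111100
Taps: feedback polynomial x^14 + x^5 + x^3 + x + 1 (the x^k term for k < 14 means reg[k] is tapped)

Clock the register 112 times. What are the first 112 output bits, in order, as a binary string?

step | reg (before) | out | fb
   0 | 10101011111100 | 1 | 1
   1 | 01010111111001 | 0 | 1
   2 | 10101111110011 | 1 | 0
   3 | 01011111100110 | 0 | 1
   4 | 10111111001101 | 1 | 1
   5 | 01111110011011 | 0 | 1
   6 | 11111100110111 | 1 | 0
   7 | 11111001101110 | 1 | 1
   8 | 11110011011101 | 1 | 1
   9 | 11100110111011 | 1 | 1
  10 | 11001101110111 | 1 | 1
  11 | 10011011101111 | 1 | 0
  12 | 00110111011110 | 0 | 0
  13 | 01101110111100 | 0 | 0
  14 | 11011101111000 | 1 | 0
  15 | 10111011110000 | 1 | 0
  16 | 01110111100000 | 0 | 1
  17 | 11101111000001 | 1 | 1
  18 | 11011110000011 | 1 | 0
  19 | 10111100000110 | 1 | 1
  20 | 01111000001101 | 0 | 0
  21 | 11110000011010 | 1 | 1
  22 | 11100000110101 | 1 | 0
  23 | 11000001101010 | 1 | 0
  24 | 10000011010100 | 1 | 1
  25 | 00000110101001 | 0 | 1
  26 | 00001101010011 | 0 | 1
  27 | 00011010100111 | 0 | 1
  28 | 00110101001111 | 0 | 0
  29 | 01101010011110 | 0 | 1
  30 | 11010100111101 | 1 | 0
  31 | 10101001111010 | 1 | 1
  32 | 01010011110101 | 0 | 0
  33 | 10100111101010 | 1 | 0
  34 | 01001111010100 | 0 | 0
  35 | 10011110101000 | 1 | 1
  36 | 00111101010001 | 0 | 0
  37 | 01111010100010 | 0 | 0
  38 | 11110101000100 | 1 | 0
  39 | 11101010001000 | 1 | 0
  40 | 11010100010000 | 1 | 0
  41 | 10101000100000 | 1 | 1
  42 | 01010001000001 | 0 | 0
  43 | 10100010000010 | 1 | 1
  44 | 01000100000101 | 0 | 0
  45 | 10001000001010 | 1 | 1
  46 | 00010000010101 | 0 | 1
  47 | 00100000101011 | 0 | 0
  48 | 01000001010110 | 0 | 1
  49 | 10000010101101 | 1 | 1
  50 | 00000101011011 | 0 | 1
  51 | 00001010110111 | 0 | 0
  52 | 00010101101110 | 0 | 0
  53 | 00101011011100 | 0 | 0
  54 | 01010110111000 | 0 | 1
  55 | 10101101110001 | 1 | 0
  56 | 01011011100010 | 0 | 0
  57 | 10110111000100 | 1 | 1
  58 | 01101110001001 | 0 | 0
  59 | 11011100010010 | 1 | 0
  60 | 10111000100100 | 1 | 0
  61 | 01110001001000 | 0 | 0
  62 | 11100010010000 | 1 | 0
  63 | 11000100100000 | 1 | 1
  64 | 10001001000001 | 1 | 1
  65 | 00010010000011 | 0 | 1
  66 | 00100100000111 | 0 | 1
  67 | 01001000001111 | 0 | 1
  68 | 10010000011111 | 1 | 0
  69 | 00100000111110 | 0 | 0
  70 | 01000001111100 | 0 | 1
  71 | 10000011111001 | 1 | 1
  72 | 00000111110011 | 0 | 1
  73 | 00001111100111 | 0 | 1
  74 | 00011111001111 | 0 | 0
  75 | 00111110011110 | 0 | 0
  76 | 01111100111100 | 0 | 1
  77 | 11111001111001 | 1 | 1
  78 | 11110011110011 | 1 | 1
  79 | 11100111100111 | 1 | 1
  80 | 11001111001111 | 1 | 1
  81 | 10011110011111 | 1 | 1
  82 | 00111100111111 | 0 | 0
  83 | 01111001111110 | 0 | 0
  84 | 11110011111100 | 1 | 1
  85 | 11100111111001 | 1 | 1
  86 | 11001111110011 | 1 | 1
  87 | 10011111100111 | 1 | 1
  88 | 00111111001111 | 0 | 0
  89 | 01111110011110 | 0 | 1
  90 | 11111100111101 | 1 | 0
  91 | 11111001111010 | 1 | 1
  92 | 11110011110101 | 1 | 1
  93 | 11100111101011 | 1 | 1
  94 | 11001111010111 | 1 | 1
  95 | 10011110101111 | 1 | 1
  96 | 00111101011111 | 0 | 0
  97 | 01111010111110 | 0 | 0
  98 | 11110101111100 | 1 | 0
  99 | 11101011111000 | 1 | 0
 100 | 11010111110000 | 1 | 0
 101 | 10101111100000 | 1 | 0
 102 | 01011111000000 | 0 | 1
 103 | 10111110000001 | 1 | 1
 104 | 01111100000011 | 0 | 1
 105 | 11111000000111 | 1 | 1
 106 | 11110000001111 | 1 | 1
 107 | 11100000011111 | 1 | 0
 108 | 11000000111110 | 1 | 0
 109 | 10000001111100 | 1 | 1
 110 | 00000011111001 | 0 | 0
 111 | 00000111110010 | 0 | 1

1010101111110011011101111000001101010011110101000100000101011011100010010000011111001111001111110011110101111100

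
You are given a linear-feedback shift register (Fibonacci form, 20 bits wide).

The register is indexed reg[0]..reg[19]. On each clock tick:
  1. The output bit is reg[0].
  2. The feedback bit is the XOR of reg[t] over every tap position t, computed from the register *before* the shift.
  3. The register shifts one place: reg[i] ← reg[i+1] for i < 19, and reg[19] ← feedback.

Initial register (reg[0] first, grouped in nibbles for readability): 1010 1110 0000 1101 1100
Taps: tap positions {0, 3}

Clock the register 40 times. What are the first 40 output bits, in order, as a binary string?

tick  register→output (feedback)
  0  10101110000011011100→1 (1)
  1  01011100000110111001→0 (1)
  2  10111000001101110011→1 (0)
  3  01110000011011100110→0 (1)
  4  11100000110111001101→1 (1)
  5  11000001101110011011→1 (1)
  6  10000011011100110111→1 (1)
  7  00000110111001101111→0 (0)
  8  00001101110011011110→0 (0)
  9  00011011100110111100→0 (1)
 10  00110111001101111001→0 (1)
 11  01101110011011110011→0 (0)
 12  11011100110111100110→1 (0)
 13  10111001101111001100→1 (0)
 14  01110011011110011000→0 (1)
 15  11100110111100110001→1 (1)
 16  11001101111001100011→1 (1)
 17  10011011110011000111→1 (0)
 18  00110111100110001110→0 (1)
 19  01101111001100011101→0 (0)
 20  11011110011000111010→1 (0)
 21  10111100110001110100→1 (0)
 22  01111001100011101000→0 (1)
 23  11110011000111010001→1 (0)
 24  11100110001110100010→1 (1)
 25  11001100011101000101→1 (1)
 26  10011000111010001011→1 (0)
 27  00110001110100010110→0 (1)
 28  01100011101000101101→0 (0)
 29  11000111010001011010→1 (1)
 30  10001110100010110101→1 (1)
 31  00011101000101101011→0 (1)
 32  00111010001011010111→0 (1)
 33  01110100010110101111→0 (1)
 34  11101000101101011111→1 (1)
 35  11010001011010111111→1 (0)
 36  10100010110101111110→1 (1)
 37  01000101101011111101→0 (0)
 38  10001011010111111010→1 (1)
 39  00010110101111110101→0 (1)

1010111000001101110011011110011000111010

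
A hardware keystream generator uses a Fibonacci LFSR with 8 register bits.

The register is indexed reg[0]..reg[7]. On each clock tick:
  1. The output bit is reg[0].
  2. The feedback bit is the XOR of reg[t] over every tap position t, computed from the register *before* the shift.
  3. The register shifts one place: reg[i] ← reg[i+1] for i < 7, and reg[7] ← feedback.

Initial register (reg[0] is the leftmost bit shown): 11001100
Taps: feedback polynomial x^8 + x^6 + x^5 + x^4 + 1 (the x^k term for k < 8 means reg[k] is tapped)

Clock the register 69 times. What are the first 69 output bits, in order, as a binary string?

110011001011111101111001101110111001010100101000100101101000110011100

k : reg_k → out_k, fb_k
0: 11001100 → 1, fb=1
1: 10011001 → 1, fb=0
2: 00110010 → 0, fb=1
3: 01100101 → 0, fb=1
4: 11001011 → 1, fb=1
5: 10010111 → 1, fb=1
6: 00101111 → 0, fb=1
7: 01011111 → 0, fb=1
8: 10111111 → 1, fb=0
9: 01111110 → 0, fb=1
10: 11111101 → 1, fb=1
11: 11111011 → 1, fb=1
12: 11110111 → 1, fb=1
13: 11101111 → 1, fb=0
14: 11011110 → 1, fb=0
15: 10111100 → 1, fb=1
16: 01111001 → 0, fb=1
17: 11110011 → 1, fb=0
18: 11100110 → 1, fb=1
19: 11001101 → 1, fb=1
20: 10011011 → 1, fb=1
21: 00110111 → 0, fb=0
22: 01101110 → 0, fb=1
23: 11011101 → 1, fb=1
24: 10111011 → 1, fb=1
25: 01110111 → 0, fb=0
26: 11101110 → 1, fb=0
27: 11011100 → 1, fb=1
28: 10111001 → 1, fb=0
29: 01110010 → 0, fb=1
30: 11100101 → 1, fb=0
31: 11001010 → 1, fb=1
32: 10010101 → 1, fb=0
33: 00101010 → 0, fb=0
34: 01010100 → 0, fb=1
35: 10101001 → 1, fb=0
36: 01010010 → 0, fb=1
37: 10100101 → 1, fb=0
38: 01001010 → 0, fb=0
39: 10010100 → 1, fb=0
40: 00101000 → 0, fb=1
41: 01010001 → 0, fb=0
42: 10100010 → 1, fb=0
43: 01000100 → 0, fb=1
44: 10001001 → 1, fb=0
45: 00010010 → 0, fb=1
46: 00100101 → 0, fb=1
47: 01001011 → 0, fb=0
48: 10010110 → 1, fb=1
49: 00101101 → 0, fb=0
50: 01011010 → 0, fb=0
51: 10110100 → 1, fb=0
52: 01101000 → 0, fb=1
53: 11010001 → 1, fb=1
54: 10100011 → 1, fb=0
55: 01000110 → 0, fb=0
56: 10001100 → 1, fb=1
57: 00011001 → 0, fb=1
58: 00110011 → 0, fb=1
59: 01100111 → 0, fb=0
60: 11001110 → 1, fb=0
61: 10011100 → 1, fb=1
62: 00111001 → 0, fb=1
63: 01110011 → 0, fb=1
64: 11100111 → 1, fb=1
65: 11001111 → 1, fb=0
66: 10011110 → 1, fb=0
67: 00111100 → 0, fb=0
68: 01111000 → 0, fb=1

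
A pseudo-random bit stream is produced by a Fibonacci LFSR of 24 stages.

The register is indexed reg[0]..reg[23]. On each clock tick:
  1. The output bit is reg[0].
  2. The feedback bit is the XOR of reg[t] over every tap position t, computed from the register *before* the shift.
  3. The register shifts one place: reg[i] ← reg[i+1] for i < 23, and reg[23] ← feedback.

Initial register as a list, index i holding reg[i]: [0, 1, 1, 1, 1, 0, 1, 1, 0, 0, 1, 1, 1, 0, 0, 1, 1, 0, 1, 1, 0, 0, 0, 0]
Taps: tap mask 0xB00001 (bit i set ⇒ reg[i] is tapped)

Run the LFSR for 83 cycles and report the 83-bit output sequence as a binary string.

01111011001110011011000001011001000011110011100010000001110011000101101110001111011

step | reg (before) | out | fb
   0 | 011110110011100110110000 | 0 | 0
   1 | 111101100111001101100000 | 1 | 1
   2 | 111011001110011011000001 | 1 | 0
   3 | 110110011100110110000010 | 1 | 1
   4 | 101100111001101100000101 | 1 | 1
   5 | 011001110011011000001011 | 0 | 0
   6 | 110011100110110000010110 | 1 | 0
   7 | 100111001101100000101100 | 1 | 1
   8 | 001110011011000001011001 | 0 | 0
   9 | 011100110110000010110010 | 0 | 0
  10 | 111001101100000101100100 | 1 | 0
  11 | 110011011000001011001000 | 1 | 0
  12 | 100110110000010110010000 | 1 | 1
  13 | 001101100000101100100001 | 0 | 1
  14 | 011011000001011001000011 | 0 | 1
  15 | 110110000010110010000111 | 1 | 1
  16 | 101100000101100100001111 | 1 | 0
  17 | 011000001011001000011110 | 0 | 0
  18 | 110000010110010000111100 | 1 | 1
  19 | 100000101100100001111001 | 1 | 1
  20 | 000001011001000011110011 | 0 | 1
  21 | 000010110010000111100111 | 0 | 0
  22 | 000101100100001111001110 | 0 | 0
  23 | 001011001000011110011100 | 0 | 0
  24 | 010110010000111100111000 | 0 | 1
  25 | 101100100001111001110001 | 1 | 0
  26 | 011001000011110011100010 | 0 | 0
  27 | 110010000111100111000100 | 1 | 0
  28 | 100100001111001110001000 | 1 | 0
  29 | 001000011110011100010000 | 0 | 0
  30 | 010000111100111000100000 | 0 | 0
  31 | 100001111001110001000000 | 1 | 1
  32 | 000011110011100010000001 | 0 | 1
  33 | 000111100111000100000011 | 0 | 1
  34 | 001111001110001000000111 | 0 | 0
  35 | 011110011100010000001110 | 0 | 0
  36 | 111100111000100000011100 | 1 | 1
  37 | 111001110001000000111001 | 1 | 1
  38 | 110011100010000001110011 | 1 | 0
  39 | 100111000100000011100110 | 1 | 0
  40 | 001110001000000111001100 | 0 | 0
  41 | 011100010000001110011000 | 0 | 1
  42 | 111000100000011100110001 | 1 | 0
  43 | 110001000000111001100010 | 1 | 1
  44 | 100010000001110011000101 | 1 | 1
  45 | 000100000011100110001011 | 0 | 0
  46 | 001000000111001100010110 | 0 | 1
  47 | 010000001110011000101101 | 0 | 1
  48 | 100000011100110001011011 | 1 | 1
  49 | 000000111001100010110111 | 0 | 0
  50 | 000001110011000101101110 | 0 | 0
  51 | 000011100110001011011100 | 0 | 0
  52 | 000111001100010110111000 | 0 | 1
  53 | 001110011000101101110001 | 0 | 1
  54 | 011100110001011011100011 | 0 | 1
  55 | 111001100010110111000111 | 1 | 1
  56 | 110011000101101110001111 | 1 | 0
  57 | 100110001011011100011110 | 1 | 1
  58 | 001100010110111000111101 | 0 | 1
  59 | 011000101101110001111011 | 0 | 0
  60 | 110001011011100011110110 | 1 | 0
  61 | 100010110111000111101100 | 1 | 1
  62 | 000101101110001111011001 | 0 | 0
  63 | 001011011100011110110010 | 0 | 0
  64 | 010110111000111101100100 | 0 | 1
  65 | 101101110001111011001001 | 1 | 1
  66 | 011011100011110110010011 | 0 | 1
  67 | 110111000111101100100111 | 1 | 1
  68 | 101110001111011001001111 | 1 | 0
  69 | 011100011110110010011110 | 0 | 0
  70 | 111000111101100100111100 | 1 | 1
  71 | 110001111011001001111001 | 1 | 1
  72 | 100011110110010011110011 | 1 | 0
  73 | 000111101100100111100110 | 0 | 1
  74 | 001111011001001111001101 | 0 | 1
  75 | 011110110010011110011011 | 0 | 0
  76 | 111101100100111100110110 | 1 | 0
  77 | 111011001001111001101100 | 1 | 1
  78 | 110110010011110011011001 | 1 | 1
  79 | 101100100111100110110011 | 1 | 0
  80 | 011001001111001101100110 | 0 | 1
  81 | 110010011110011011001101 | 1 | 0
  82 | 100100111100110110011010 | 1 | 0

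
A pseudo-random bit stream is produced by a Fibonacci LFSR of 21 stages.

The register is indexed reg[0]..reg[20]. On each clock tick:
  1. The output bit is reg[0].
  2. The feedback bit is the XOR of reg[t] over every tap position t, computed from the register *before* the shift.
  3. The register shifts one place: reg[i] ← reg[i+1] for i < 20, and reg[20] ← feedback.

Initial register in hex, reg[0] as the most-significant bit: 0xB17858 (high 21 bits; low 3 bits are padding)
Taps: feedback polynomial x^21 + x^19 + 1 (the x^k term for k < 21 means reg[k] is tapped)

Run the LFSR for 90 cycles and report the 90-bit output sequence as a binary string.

k : reg_k → out_k, fb_k
0: 101100010111100001011 → 1, fb=0
1: 011000101111000010110 → 0, fb=1
2: 110001011110000101101 → 1, fb=1
3: 100010111100001011011 → 1, fb=0
4: 000101111000010110110 → 0, fb=1
5: 001011110000101101101 → 0, fb=0
6: 010111100001011011010 → 0, fb=1
7: 101111000010110110101 → 1, fb=1
8: 011110000101101101011 → 0, fb=1
9: 111100001011011010111 → 1, fb=0
10: 111000010110110101110 → 1, fb=0
11: 110000101101101011100 → 1, fb=1
12: 100001011011010111001 → 1, fb=1
13: 000010110110101110011 → 0, fb=1
14: 000101101101011100111 → 0, fb=1
15: 001011011010111001111 → 0, fb=1
16: 010110110101110011111 → 0, fb=1
17: 101101101011100111111 → 1, fb=0
18: 011011010111001111110 → 0, fb=1
19: 110110101110011111101 → 1, fb=1
20: 101101011100111111011 → 1, fb=0
21: 011010111001111110110 → 0, fb=1
22: 110101110011111101101 → 1, fb=1
23: 101011100111111011011 → 1, fb=0
24: 010111001111110110110 → 0, fb=1
25: 101110011111101101101 → 1, fb=1
26: 011100111111011011011 → 0, fb=1
27: 111001111110110110111 → 1, fb=0
28: 110011111101101101110 → 1, fb=0
29: 100111111011011011100 → 1, fb=1
30: 001111110110110111001 → 0, fb=0
31: 011111101101101110010 → 0, fb=1
32: 111111011011011100101 → 1, fb=1
33: 111110110110111001011 → 1, fb=0
34: 111101101101110010110 → 1, fb=0
35: 111011011011100101100 → 1, fb=1
36: 110110110111001011001 → 1, fb=1
37: 101101101110010110011 → 1, fb=0
38: 011011011100101100110 → 0, fb=1
39: 110110111001011001101 → 1, fb=1
40: 101101110010110011011 → 1, fb=0
41: 011011100101100110110 → 0, fb=1
42: 110111001011001101101 → 1, fb=1
43: 101110010110011011011 → 1, fb=0
44: 011100101100110110110 → 0, fb=1
45: 111001011001101101101 → 1, fb=1
46: 110010110011011011011 → 1, fb=0
47: 100101100110110110110 → 1, fb=0
48: 001011001101101101100 → 0, fb=0
49: 010110011011011011000 → 0, fb=0
50: 101100110110110110000 → 1, fb=1
51: 011001101101101100001 → 0, fb=0
52: 110011011011011000010 → 1, fb=0
53: 100110110110110000100 → 1, fb=1
54: 001101101101100001001 → 0, fb=0
55: 011011011011000010010 → 0, fb=1
56: 110110110110000100101 → 1, fb=1
57: 101101101100001001011 → 1, fb=0
58: 011011011000010010110 → 0, fb=1
59: 110110110000100101101 → 1, fb=1
60: 101101100001001011011 → 1, fb=0
61: 011011000010010110110 → 0, fb=1
62: 110110000100101101101 → 1, fb=1
63: 101100001001011011011 → 1, fb=0
64: 011000010010110110110 → 0, fb=1
65: 110000100101101101101 → 1, fb=1
66: 100001001011011011011 → 1, fb=0
67: 000010010110110110110 → 0, fb=1
68: 000100101101101101101 → 0, fb=0
69: 001001011011011011010 → 0, fb=1
70: 010010110110110110101 → 0, fb=0
71: 100101101101101101010 → 1, fb=0
72: 001011011011011010100 → 0, fb=0
73: 010110110110110101000 → 0, fb=0
74: 101101101101101010000 → 1, fb=1
75: 011011011011010100001 → 0, fb=0
76: 110110110110101000010 → 1, fb=0
77: 101101101101010000100 → 1, fb=1
78: 011011011010100001001 → 0, fb=0
79: 110110110101000010010 → 1, fb=0
80: 101101101010000100100 → 1, fb=1
81: 011011010100001001001 → 0, fb=0
82: 110110101000010010010 → 1, fb=0
83: 101101010000100100100 → 1, fb=1
84: 011010100001001001001 → 0, fb=0
85: 110101000010010010010 → 1, fb=0
86: 101010000100100100100 → 1, fb=1
87: 010100001001001001001 → 0, fb=0
88: 101000010010010010010 → 1, fb=0
89: 010000100100100100100 → 0, fb=0

101100010111100001011011010111001111110110110111001011001101101101100001001011011011011010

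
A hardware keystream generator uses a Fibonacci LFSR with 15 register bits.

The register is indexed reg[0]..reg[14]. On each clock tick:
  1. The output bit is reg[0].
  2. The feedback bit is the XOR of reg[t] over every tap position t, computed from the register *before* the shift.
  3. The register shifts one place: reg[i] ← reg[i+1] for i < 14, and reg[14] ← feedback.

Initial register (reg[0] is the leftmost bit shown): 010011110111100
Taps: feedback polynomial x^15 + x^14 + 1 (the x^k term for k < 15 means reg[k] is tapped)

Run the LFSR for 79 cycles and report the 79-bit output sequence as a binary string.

tick  register→output (feedback)
  0  010011110111100→0 (0)
  1  100111101111000→1 (1)
  2  001111011110001→0 (1)
  3  011110111100011→0 (1)
  4  111101111000111→1 (0)
  5  111011110001110→1 (1)
  6  110111100011101→1 (0)
  7  101111000111010→1 (1)
  8  011110001110101→0 (1)
  9  111100011101011→1 (0)
 10  111000111010110→1 (1)
 11  110001110101101→1 (0)
 12  100011101011010→1 (1)
 13  000111010110101→0 (1)
 14  001110101101011→0 (1)
 15  011101011010111→0 (1)
 16  111010110101111→1 (0)
 17  110101101011110→1 (1)
 18  101011010111101→1 (0)
 19  010110101111010→0 (0)
 20  101101011110100→1 (1)
 21  011010111101001→0 (1)
 22  110101111010011→1 (0)
 23  101011110100110→1 (1)
 24  010111101001101→0 (1)
 25  101111010011011→1 (0)
 26  011110100110110→0 (0)
 27  111101001101100→1 (1)
 28  111010011011001→1 (0)
 29  110100110110010→1 (1)
 30  101001101100101→1 (0)
 31  010011011001010→0 (0)
 32  100110110010100→1 (1)
 33  001101100101001→0 (1)
 34  011011001010011→0 (1)
 35  110110010100111→1 (0)
 36  101100101001110→1 (1)
 37  011001010011101→0 (1)
 38  110010100111011→1 (0)
 39  100101001110110→1 (1)
 40  001010011101101→0 (1)
 41  010100111011011→0 (1)
 42  101001110110111→1 (0)
 43  010011101101110→0 (0)
 44  100111011011100→1 (1)
 45  001110110111001→0 (1)
 46  011101101110011→0 (1)
 47  111011011100111→1 (0)
 48  110110111001110→1 (1)
 49  101101110011101→1 (0)
 50  011011100111010→0 (0)
 51  110111001110100→1 (1)
 52  101110011101001→1 (0)
 53  011100111010010→0 (0)
 54  111001110100100→1 (1)
 55  110011101001001→1 (0)
 56  100111010010010→1 (1)
 57  001110100100101→0 (1)
 58  011101001001011→0 (1)
 59  111010010010111→1 (0)
 60  110100100101110→1 (1)
 61  101001001011101→1 (0)
 62  010010010111010→0 (0)
 63  100100101110100→1 (1)
 64  001001011101001→0 (1)
 65  010010111010011→0 (1)
 66  100101110100111→1 (0)
 67  001011101001110→0 (0)
 68  010111010011100→0 (0)
 69  101110100111000→1 (1)
 70  011101001110001→0 (1)
 71  111010011100011→1 (0)
 72  110100111000110→1 (1)
 73  101001110001101→1 (0)
 74  010011100011010→0 (0)
 75  100111000110100→1 (1)
 76  001110001101001→0 (1)
 77  011100011010011→0 (1)
 78  111000110100111→1 (0)

0100111101111000111010110101111010011011001010011101101110011101001001011101001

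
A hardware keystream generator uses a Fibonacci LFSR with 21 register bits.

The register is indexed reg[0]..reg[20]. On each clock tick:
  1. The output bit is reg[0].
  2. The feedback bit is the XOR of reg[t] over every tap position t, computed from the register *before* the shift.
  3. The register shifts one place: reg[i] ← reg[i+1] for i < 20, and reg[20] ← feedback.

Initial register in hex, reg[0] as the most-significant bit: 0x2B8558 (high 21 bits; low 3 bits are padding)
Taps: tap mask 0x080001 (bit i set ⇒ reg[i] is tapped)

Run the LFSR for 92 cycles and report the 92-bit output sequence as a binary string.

00101011100001010101111011100101011101110011100101110110001101001111011000111110001011001001

tick  register→output (feedback)
  0  001010111000010101011→0 (1)
  1  010101110000101010111→0 (1)
  2  101011100001010101111→1 (0)
  3  010111000010101011110→0 (1)
  4  101110000101010111101→1 (1)
  5  011100001010101111011→0 (1)
  6  111000010101011110111→1 (0)
  7  110000101010111101110→1 (0)
  8  100001010101111011100→1 (1)
  9  000010101011110111001→0 (0)
 10  000101010111101110010→0 (1)
 11  001010101111011100101→0 (0)
 12  010101011110111001010→0 (1)
 13  101010111101110010101→1 (1)
 14  010101111011100101011→0 (1)
 15  101011110111001010111→1 (0)
 16  010111101110010101110→0 (1)
 17  101111011100101011101→1 (1)
 18  011110111001010111011→0 (1)
 19  111101110010101110111→1 (0)
 20  111011100101011101110→1 (0)
 21  110111001010111011100→1 (1)
 22  101110010101110111001→1 (1)
 23  011100101011101110011→0 (1)
 24  111001010111011100111→1 (0)
 25  110010101110111001110→1 (0)
 26  100101011101110011100→1 (1)
 27  001010111011100111001→0 (0)
 28  010101110111001110010→0 (1)
 29  101011101110011100101→1 (1)
 30  010111011100111001011→0 (1)
 31  101110111001110010111→1 (0)
 32  011101110011100101110→0 (1)
 33  111011100111001011101→1 (1)
 34  110111001110010111011→1 (0)
 35  101110011100101110110→1 (0)
 36  011100111001011101100→0 (0)
 37  111001110010111011000→1 (1)
 38  110011100101110110001→1 (1)
 39  100111001011101100011→1 (0)
 40  001110010111011000110→0 (1)
 41  011100101110110001101→0 (0)
 42  111001011101100011010→1 (0)
 43  110010111011000110100→1 (1)
 44  100101110110001101001→1 (1)
 45  001011101100011010011→0 (1)
 46  010111011000110100111→0 (1)
 47  101110110001101001111→1 (0)
 48  011101100011010011110→0 (1)
 49  111011000110100111101→1 (1)
 50  110110001101001111011→1 (0)
 51  101100011010011110110→1 (0)
 52  011000110100111101100→0 (0)
 53  110001101001111011000→1 (1)
 54  100011010011110110001→1 (1)
 55  000110100111101100011→0 (1)
 56  001101001111011000111→0 (1)
 57  011010011110110001111→0 (1)
 58  110100111101100011111→1 (0)
 59  101001111011000111110→1 (0)
 60  010011110110001111100→0 (0)
 61  100111101100011111000→1 (1)
 62  001111011000111110001→0 (0)
 63  011110110001111100010→0 (1)
 64  111101100011111000101→1 (1)
 65  111011000111110001011→1 (0)
 66  110110001111100010110→1 (0)
 67  101100011111000101100→1 (1)
 68  011000111110001011001→0 (0)
 69  110001111100010110010→1 (0)
 70  100011111000101100100→1 (1)
 71  000111110001011001001→0 (0)
 72  001111100010110010010→0 (1)
 73  011111000101100100101→0 (0)
 74  111110001011001001010→1 (0)
 75  111100010110010010100→1 (1)
 76  111000101100100101001→1 (1)
 77  110001011001001010011→1 (0)
 78  100010110010010100110→1 (0)
 79  000101100100101001100→0 (0)
 80  001011001001010011000→0 (0)
 81  010110010010100110000→0 (0)
 82  101100100101001100000→1 (1)
 83  011001001010011000001→0 (0)
 84  110010010100110000010→1 (0)
 85  100100101001100000100→1 (1)
 86  001001010011000001001→0 (0)
 87  010010100110000010010→0 (1)
 88  100101001100000100101→1 (1)
 89  001010011000001001011→0 (1)
 90  010100110000010010111→0 (1)
 91  101001100000100101111→1 (0)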